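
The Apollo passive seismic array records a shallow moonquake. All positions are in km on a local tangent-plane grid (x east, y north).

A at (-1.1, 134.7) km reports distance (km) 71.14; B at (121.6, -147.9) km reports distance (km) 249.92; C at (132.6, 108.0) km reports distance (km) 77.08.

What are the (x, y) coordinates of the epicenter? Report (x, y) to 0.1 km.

(56.9, 93.5)

Circle about each station: (x + 1.1)² + (y − 134.7)² = 71.14²; (x − 121.6)² + (y + 147.9)² = 249.92²; (x − 132.6)² + (y − 108.0)² = 77.08².
Subtracting pairs of circle equations eliminates x²+y² and gives linear equations (the radical axes):
245.4 x − 565.2 y = -38883.44
267.4 x − 53.4 y = 10221.03
Solving the 2×2 system: x ≈ 56.9, y ≈ 93.5 km.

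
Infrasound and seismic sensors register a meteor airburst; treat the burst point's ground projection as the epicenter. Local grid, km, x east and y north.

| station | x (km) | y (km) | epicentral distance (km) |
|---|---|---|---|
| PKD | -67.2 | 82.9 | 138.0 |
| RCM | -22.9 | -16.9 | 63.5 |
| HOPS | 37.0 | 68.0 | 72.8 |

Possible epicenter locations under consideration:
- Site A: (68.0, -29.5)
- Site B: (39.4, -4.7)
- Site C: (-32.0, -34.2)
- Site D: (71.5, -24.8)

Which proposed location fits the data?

Site B

For each candidate, compare |candidate − station| to the reported distance:
Site A: residuals PKD 37.8, RCM 28.3, HOPS 29.5 → max 37.8 km
Site B: residuals PKD 0.0, RCM 0.0, HOPS 0.1 → max 0.1 km
Site C: residuals PKD 15.7, RCM 44.0, HOPS 50.5 → max 50.5 km
Site D: residuals PKD 37.6, RCM 31.2, HOPS 26.2 → max 37.6 km
Only Site B has all residuals ≈ 0.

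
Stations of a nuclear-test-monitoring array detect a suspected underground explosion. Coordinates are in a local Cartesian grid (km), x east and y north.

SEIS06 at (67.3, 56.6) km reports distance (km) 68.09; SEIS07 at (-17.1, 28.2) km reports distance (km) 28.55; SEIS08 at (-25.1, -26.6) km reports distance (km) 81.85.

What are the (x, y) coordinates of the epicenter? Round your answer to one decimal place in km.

Circle about each station: (x − 67.3)² + (y − 56.6)² = 68.09²; (x + 17.1)² + (y − 28.2)² = 28.55²; (x + 25.1)² + (y + 26.6)² = 81.85².
Subtracting the SEIS06 equation from the SEIS07 and SEIS08 equations removes the quadratic terms:
-168.8 x − 56.8 y = -2824.05
-184.8 x − 166.4 y = -8458.45
Solving the 2×2 system: x ≈ -0.6, y ≈ 51.5 km.
Check against SEIS06 (with the unrounded x, y): √((x − 67.3)²+(y − 56.6)²) = 68.09 ≈ 68.09 km. ✓

-0.6 km east, 51.5 km north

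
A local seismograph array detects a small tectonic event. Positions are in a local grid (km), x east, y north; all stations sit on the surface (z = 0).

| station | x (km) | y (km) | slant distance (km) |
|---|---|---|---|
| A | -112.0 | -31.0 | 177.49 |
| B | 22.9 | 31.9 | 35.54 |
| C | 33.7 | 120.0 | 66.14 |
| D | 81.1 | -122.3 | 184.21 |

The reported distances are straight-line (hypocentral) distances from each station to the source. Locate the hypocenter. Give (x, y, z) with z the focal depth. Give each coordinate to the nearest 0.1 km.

Each station gives a sphere (x−x_i)² + (y−y_i)² + z² = d_i² (stations at z=0).
Subtracting the A sphere from B and C: z² cancels, leaving linear equations in x and y:
269.8 x + 125.8 y = 18276.63
291.4 x + 302.0 y = 29158.89
Solving: x ≈ 41.305, y ≈ 56.697 km (keep extra digits for the depth step; rounded: 41.3, 56.7).
Then from the A sphere: z² = 177.49² − (x + 112.0)² − (y + 31.0)² with x = 41.305, y = 56.697, so z ≈ 17.593 ≈ 17.6 km.
Check against D (with the unrounded solution): distance 184.21 ≈ 184.21 km. ✓

(41.3, 56.7, 17.6)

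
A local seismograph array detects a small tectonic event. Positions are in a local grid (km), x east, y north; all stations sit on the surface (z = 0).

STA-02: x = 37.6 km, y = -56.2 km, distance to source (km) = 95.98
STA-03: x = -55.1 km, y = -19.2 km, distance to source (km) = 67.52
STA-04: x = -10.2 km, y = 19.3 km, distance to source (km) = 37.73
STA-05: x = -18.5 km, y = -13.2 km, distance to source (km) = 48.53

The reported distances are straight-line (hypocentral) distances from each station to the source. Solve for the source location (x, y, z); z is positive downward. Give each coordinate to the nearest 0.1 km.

Each station gives a sphere (x−x_i)² + (y−y_i)² + z² = d_i² (stations at z=0).
Subtracting the STA-02 sphere from STA-03 and STA-04: z² cancels, leaving linear equations in x and y:
-185.4 x + 74.0 y = 3485.66
-95.6 x + 151.0 y = 3692.94
Solving: x ≈ -12.096, y ≈ 16.799 km (keep extra digits for the depth step; rounded: -12.1, 16.8).
Then from the STA-02 sphere: z² = 95.98² − (x − 37.6)² − (y + 56.2)² with x = -12.096, y = 16.799, so z ≈ 37.598 ≈ 37.6 km.

x ≈ -12.1 km, y ≈ 16.8 km, depth ≈ 37.6 km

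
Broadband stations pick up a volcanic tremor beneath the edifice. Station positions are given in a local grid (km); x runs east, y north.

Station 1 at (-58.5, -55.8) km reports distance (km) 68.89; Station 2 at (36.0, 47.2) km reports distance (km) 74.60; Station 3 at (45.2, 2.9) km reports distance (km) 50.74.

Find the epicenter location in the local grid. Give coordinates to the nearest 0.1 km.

(-1.3, -17.4)

Circle about each station: (x + 58.5)² + (y + 55.8)² = 68.89²; (x − 36.0)² + (y − 47.2)² = 74.60²; (x − 45.2)² + (y − 2.9)² = 50.74².
Subtracting pairs of circle equations eliminates x²+y² and gives linear equations (the radical axes):
189.0 x + 206.0 y = -3831.38
207.4 x + 117.4 y = -2313.16
Solving the 2×2 system: x ≈ -1.3, y ≈ -17.4 km.
Check against Station 1 (with the unrounded x, y): √((x + 58.5)²+(y + 55.8)²) = 68.89 ≈ 68.89 km. ✓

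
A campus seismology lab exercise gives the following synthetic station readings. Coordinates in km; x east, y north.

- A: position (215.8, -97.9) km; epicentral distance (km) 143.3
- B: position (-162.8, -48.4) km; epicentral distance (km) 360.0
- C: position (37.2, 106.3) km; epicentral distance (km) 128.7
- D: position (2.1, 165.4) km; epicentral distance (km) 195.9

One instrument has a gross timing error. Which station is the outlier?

B

Solve using three stations at a time. Using A, C, D (subtract circle equations pairwise → linear system) gives (x, y) ≈ (129.5, 16.5).
Distances from that point to each station vs reported:
  A: calculated 143.3 vs reported 143.3 → residual 0.0 km
  B: calculated 299.4 vs reported 360.0 → residual 60.6 km
  C: calculated 128.7 vs reported 128.7 → residual 0.0 km
  D: calculated 195.9 vs reported 195.9 → residual 0.0 km
A, C, D are mutually consistent (residuals ≈ 0); B is off by 60.6 km.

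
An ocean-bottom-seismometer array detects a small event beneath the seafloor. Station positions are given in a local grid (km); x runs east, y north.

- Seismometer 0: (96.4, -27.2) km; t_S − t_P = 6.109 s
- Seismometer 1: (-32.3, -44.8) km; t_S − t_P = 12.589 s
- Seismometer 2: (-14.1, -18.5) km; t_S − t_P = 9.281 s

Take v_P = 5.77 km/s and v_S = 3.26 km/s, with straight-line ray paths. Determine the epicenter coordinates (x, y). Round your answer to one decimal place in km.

Distance from S−P lag: d = Δt · v_P v_S / (v_P − v_S) = Δt · (5.77·3.26)/(5.77−3.26) ≈ 7.4941·Δt.
So d_Seismometer 0 = 45.78, d_Seismometer 1 = 94.34, d_Seismometer 2 = 69.55 km.
Circle about each station: (x − 96.4)² + (y + 27.2)² = 45.78²; (x + 32.3)² + (y + 44.8)² = 94.34²; (x + 14.1)² + (y + 18.5)² = 69.55².
Subtracting pairs of circle equations eliminates x²+y² and gives linear equations (the radical axes):
-257.4 x − 35.2 y = -13786.70
-221.0 x + 17.4 y = -12233.13
Solving the 2×2 system: x ≈ 54.7, y ≈ -8.3 km.
Check against Seismometer 0 (with the unrounded x, y): √((x − 96.4)²+(y + 27.2)²) = 45.78 ≈ 45.78 km. ✓

54.7 km east, -8.3 km north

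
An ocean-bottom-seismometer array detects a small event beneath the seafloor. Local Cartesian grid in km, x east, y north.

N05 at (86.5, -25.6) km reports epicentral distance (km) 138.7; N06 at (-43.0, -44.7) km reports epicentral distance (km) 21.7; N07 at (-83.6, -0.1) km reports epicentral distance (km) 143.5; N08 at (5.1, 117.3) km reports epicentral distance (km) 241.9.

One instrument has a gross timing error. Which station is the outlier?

Solve using three stations at a time. Using N05, N07, N08 (subtract circle equations pairwise → linear system) gives (x, y) ≈ (-11.2, -124.1).
Distances from that point to each station vs reported:
  N05: calculated 138.7 vs reported 138.7 → residual 0.0 km
  N06: calculated 85.5 vs reported 21.7 → residual 63.8 km
  N07: calculated 143.5 vs reported 143.5 → residual 0.0 km
  N08: calculated 241.9 vs reported 241.9 → residual 0.0 km
N05, N07, N08 are mutually consistent (residuals ≈ 0); N06 is off by 63.8 km.

N06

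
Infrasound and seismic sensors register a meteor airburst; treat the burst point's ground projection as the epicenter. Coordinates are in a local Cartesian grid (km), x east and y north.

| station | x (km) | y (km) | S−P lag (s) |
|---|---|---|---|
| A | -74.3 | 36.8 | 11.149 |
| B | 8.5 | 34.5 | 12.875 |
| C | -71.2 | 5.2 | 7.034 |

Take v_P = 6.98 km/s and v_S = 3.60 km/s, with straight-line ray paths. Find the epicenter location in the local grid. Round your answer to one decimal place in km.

x ≈ -48.9 km, y ≈ -42.1 km

Distance from S−P lag: d = Δt · v_P v_S / (v_P − v_S) = Δt · (6.98·3.60)/(6.98−3.60) ≈ 7.4343·Δt.
So d_A = 82.89, d_B = 95.72, d_C = 52.29 km.
Circle about each station: (x + 74.3)² + (y − 36.8)² = 82.89²; (x − 8.5)² + (y − 34.5)² = 95.72²; (x + 71.2)² + (y − 5.2)² = 52.29².
Subtracting the A equation from the B and C equations removes the quadratic terms:
165.6 x − 4.6 y = -7903.80
6.2 x − 63.2 y = 2358.26
Solving the 2×2 system: x ≈ -48.9, y ≈ -42.1 km.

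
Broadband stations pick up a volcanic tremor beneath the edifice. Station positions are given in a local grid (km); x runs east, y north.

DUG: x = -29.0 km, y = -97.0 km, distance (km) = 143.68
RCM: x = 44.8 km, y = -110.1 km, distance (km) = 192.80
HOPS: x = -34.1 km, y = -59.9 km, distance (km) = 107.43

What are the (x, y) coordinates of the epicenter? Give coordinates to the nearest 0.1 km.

-79.0 km east, 37.7 km north

Circle about each station: (x + 29.0)² + (y + 97.0)² = 143.68²; (x − 44.8)² + (y + 110.1)² = 192.80²; (x + 34.1)² + (y + 59.9)² = 107.43².
Subtracting pairs of circle equations eliminates x²+y² and gives linear equations (the radical axes):
147.6 x − 26.2 y = -12648.85
-10.2 x + 74.2 y = 3603.56
Solving the 2×2 system: x ≈ -79.0, y ≈ 37.7 km.
Check against DUG (with the unrounded x, y): √((x + 29.0)²+(y + 97.0)²) = 143.69 ≈ 143.68 km. ✓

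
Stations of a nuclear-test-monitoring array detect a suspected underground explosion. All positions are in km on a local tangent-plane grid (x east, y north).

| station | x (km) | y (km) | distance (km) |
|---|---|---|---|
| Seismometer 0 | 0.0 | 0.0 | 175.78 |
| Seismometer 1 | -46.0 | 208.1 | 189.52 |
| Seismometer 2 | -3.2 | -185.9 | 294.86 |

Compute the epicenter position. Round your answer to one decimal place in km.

-165.0 km east, 60.6 km north

Circle about each station: x² + y² = 175.78²; (x + 46.0)² + (y − 208.1)² = 189.52²; (x + 3.2)² + (y + 185.9)² = 294.86².
Subtracting pairs of circle equations eliminates x²+y² and gives linear equations (the radical axes):
-92.0 x + 416.2 y = 40402.39
-6.4 x − 371.8 y = -21474.76
Solving the 2×2 system: x ≈ -165.0, y ≈ 60.6 km.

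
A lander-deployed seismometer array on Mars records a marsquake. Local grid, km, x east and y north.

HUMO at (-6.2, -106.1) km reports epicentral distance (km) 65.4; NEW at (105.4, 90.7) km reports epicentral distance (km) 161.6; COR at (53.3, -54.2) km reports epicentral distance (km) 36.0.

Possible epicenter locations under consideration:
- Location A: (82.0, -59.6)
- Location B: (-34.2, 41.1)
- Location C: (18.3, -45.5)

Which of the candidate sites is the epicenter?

For each candidate, compare |candidate − station| to the reported distance:
Location A: residuals HUMO 34.3, NEW 9.5, COR 6.8 → max 34.3 km
Location B: residuals HUMO 84.4, NEW 13.5, COR 93.4 → max 93.4 km
Location C: residuals HUMO 0.0, NEW 0.1, COR 0.1 → max 0.1 km
Only Location C has all residuals ≈ 0.

Location C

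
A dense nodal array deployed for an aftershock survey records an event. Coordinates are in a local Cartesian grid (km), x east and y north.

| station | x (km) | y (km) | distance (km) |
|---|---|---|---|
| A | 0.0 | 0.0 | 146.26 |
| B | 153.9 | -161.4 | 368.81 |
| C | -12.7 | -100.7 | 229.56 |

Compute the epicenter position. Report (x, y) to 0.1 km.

x ≈ -89.6 km, y ≈ 115.6 km

Circle about each station: x² + y² = 146.26²; (x − 153.9)² + (y + 161.4)² = 368.81²; (x + 12.7)² + (y + 100.7)² = 229.56².
Subtracting the A equation from the B and C equations removes the quadratic terms:
307.8 x − 322.8 y = -64893.66
-25.4 x − 201.4 y = -21004.03
Solving the 2×2 system: x ≈ -89.6, y ≈ 115.6 km.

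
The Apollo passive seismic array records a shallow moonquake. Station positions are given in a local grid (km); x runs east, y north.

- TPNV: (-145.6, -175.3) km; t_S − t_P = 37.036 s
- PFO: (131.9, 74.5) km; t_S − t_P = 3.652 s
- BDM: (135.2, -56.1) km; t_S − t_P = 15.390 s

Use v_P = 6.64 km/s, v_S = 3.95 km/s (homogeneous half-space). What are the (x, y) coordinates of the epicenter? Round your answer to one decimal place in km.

Distance from S−P lag: d = Δt · v_P v_S / (v_P − v_S) = Δt · (6.64·3.95)/(6.64−3.95) ≈ 9.7502·Δt.
So d_TPNV = 361.11, d_PFO = 35.61, d_BDM = 150.06 km.
Circle about each station: (x + 145.6)² + (y + 175.3)² = 361.11²; (x − 131.9)² + (y − 74.5)² = 35.61²; (x − 135.2)² + (y + 56.1)² = 150.06².
Subtracting the TPNV equation from the PFO and BDM equations removes the quadratic terms:
555.0 x + 499.6 y = 100150.77
561.6 x + 238.4 y = 77379.23
Solving the 2×2 system: x ≈ 99.7, y ≈ 89.7 km.
Check against TPNV (with the unrounded x, y): √((x + 145.6)²+(y + 175.3)²) = 361.11 ≈ 361.11 km. ✓

x ≈ 99.7 km, y ≈ 89.7 km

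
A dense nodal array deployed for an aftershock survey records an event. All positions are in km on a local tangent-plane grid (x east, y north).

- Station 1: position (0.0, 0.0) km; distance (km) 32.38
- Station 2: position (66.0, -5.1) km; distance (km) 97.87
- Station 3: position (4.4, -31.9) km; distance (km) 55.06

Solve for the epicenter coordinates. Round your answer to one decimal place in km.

x ≈ -30.6 km, y ≈ 10.6 km

Circle about each station: x² + y² = 32.38²; (x − 66.0)² + (y + 5.1)² = 97.87²; (x − 4.4)² + (y + 31.9)² = 55.06².
Subtracting the Station 1 equation from the Station 2 and Station 3 equations removes the quadratic terms:
132.0 x − 10.2 y = -4148.06
8.8 x − 63.8 y = -946.17
Solving the 2×2 system: x ≈ -30.6, y ≈ 10.6 km.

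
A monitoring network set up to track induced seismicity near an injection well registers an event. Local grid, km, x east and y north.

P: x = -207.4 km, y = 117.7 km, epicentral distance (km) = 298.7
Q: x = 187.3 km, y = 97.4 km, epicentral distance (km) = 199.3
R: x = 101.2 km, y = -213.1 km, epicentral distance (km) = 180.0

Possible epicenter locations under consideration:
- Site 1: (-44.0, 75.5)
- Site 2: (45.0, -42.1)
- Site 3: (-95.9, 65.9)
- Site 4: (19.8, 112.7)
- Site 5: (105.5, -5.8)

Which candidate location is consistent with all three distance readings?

For each candidate, compare |candidate − station| to the reported distance:
Site 1: residuals P 129.9, Q 33.0, R 143.1 → max 143.1 km
Site 2: residuals P 0.0, Q 0.0, R 0.0 → max 0.0 km
Site 3: residuals P 175.8, Q 85.6, R 161.6 → max 175.8 km
Site 4: residuals P 71.4, Q 31.1, R 155.8 → max 155.8 km
Site 5: residuals P 37.7, Q 67.6, R 27.3 → max 67.6 km
Only Site 2 has all residuals ≈ 0.

Site 2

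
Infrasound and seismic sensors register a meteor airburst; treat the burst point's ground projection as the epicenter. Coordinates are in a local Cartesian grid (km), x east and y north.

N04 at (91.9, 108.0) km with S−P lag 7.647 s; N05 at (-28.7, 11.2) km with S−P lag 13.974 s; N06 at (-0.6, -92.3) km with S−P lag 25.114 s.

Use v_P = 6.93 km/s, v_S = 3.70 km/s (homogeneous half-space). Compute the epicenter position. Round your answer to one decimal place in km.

x ≈ 31.3 km, y ≈ 104.5 km

Distance from S−P lag: d = Δt · v_P v_S / (v_P − v_S) = Δt · (6.93·3.70)/(6.93−3.70) ≈ 7.9384·Δt.
So d_N04 = 60.70, d_N05 = 110.93, d_N06 = 199.36 km.
Circle about each station: (x − 91.9)² + (y − 108.0)² = 60.70²; (x + 28.7)² + (y − 11.2)² = 110.93²; (x + 0.6)² + (y + 92.3)² = 199.36².
Subtracting the N04 equation from the N05 and N06 equations removes the quadratic terms:
-241.2 x − 193.6 y = -27781.45
-185.0 x − 400.6 y = -47649.88
Solving the 2×2 system: x ≈ 31.3, y ≈ 104.5 km.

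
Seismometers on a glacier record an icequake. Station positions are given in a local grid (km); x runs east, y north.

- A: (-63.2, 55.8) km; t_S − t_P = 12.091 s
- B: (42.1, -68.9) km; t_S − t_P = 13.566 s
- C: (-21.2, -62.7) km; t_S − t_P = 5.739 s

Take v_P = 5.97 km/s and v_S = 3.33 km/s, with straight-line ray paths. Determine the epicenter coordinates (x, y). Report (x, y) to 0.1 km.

-54.2 km east, -34.8 km north

Distance from S−P lag: d = Δt · v_P v_S / (v_P − v_S) = Δt · (5.97·3.33)/(5.97−3.33) ≈ 7.5303·Δt.
So d_A = 91.05, d_B = 102.16, d_C = 43.22 km.
Circle about each station: (x + 63.2)² + (y − 55.8)² = 91.05²; (x − 42.1)² + (y + 68.9)² = 102.16²; (x + 21.2)² + (y + 62.7)² = 43.22².
Subtracting the A equation from the B and C equations removes the quadratic terms:
210.6 x − 249.4 y = -2734.82
84.0 x − 237.0 y = 3694.98
Solving the 2×2 system: x ≈ -54.2, y ≈ -34.8 km.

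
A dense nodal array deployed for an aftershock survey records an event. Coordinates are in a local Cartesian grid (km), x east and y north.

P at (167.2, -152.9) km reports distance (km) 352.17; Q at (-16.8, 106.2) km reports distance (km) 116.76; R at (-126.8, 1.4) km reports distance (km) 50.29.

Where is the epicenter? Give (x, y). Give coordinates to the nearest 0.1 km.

Circle about each station: (x − 167.2)² + (y + 152.9)² = 352.17²; (x + 16.8)² + (y − 106.2)² = 116.76²; (x + 126.8)² + (y − 1.4)² = 50.29².
Subtracting the P equation from the Q and R equations removes the quadratic terms:
-368.0 x + 518.2 y = 70617.24
-588.0 x + 308.6 y = 86240.57
Solving the 2×2 system: x ≈ -119.8, y ≈ 51.2 km.

-119.8 km east, 51.2 km north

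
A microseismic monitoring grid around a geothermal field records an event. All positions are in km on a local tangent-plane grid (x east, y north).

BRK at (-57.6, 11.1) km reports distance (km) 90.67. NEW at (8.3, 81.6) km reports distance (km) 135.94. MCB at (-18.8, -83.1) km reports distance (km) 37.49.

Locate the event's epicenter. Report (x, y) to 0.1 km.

5.2 km east, -54.3 km north

Circle about each station: (x + 57.6)² + (y − 11.1)² = 90.67²; (x − 8.3)² + (y − 81.6)² = 135.94²; (x + 18.8)² + (y + 83.1)² = 37.49².
Subtracting the BRK equation from the NEW and MCB equations removes the quadratic terms:
131.8 x + 141.0 y = -6972.15
77.6 x − 188.4 y = 10633.63
Solving the 2×2 system: x ≈ 5.2, y ≈ -54.3 km.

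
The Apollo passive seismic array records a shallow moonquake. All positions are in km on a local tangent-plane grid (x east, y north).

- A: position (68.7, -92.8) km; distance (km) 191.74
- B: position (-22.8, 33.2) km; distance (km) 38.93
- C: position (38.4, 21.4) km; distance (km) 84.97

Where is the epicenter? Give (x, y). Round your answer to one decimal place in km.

x ≈ -30.3 km, y ≈ 71.4 km

Circle about each station: (x − 68.7)² + (y + 92.8)² = 191.74²; (x + 22.8)² + (y − 33.2)² = 38.93²; (x − 38.4)² + (y − 21.4)² = 84.97².
Subtracting the A equation from the B and C equations removes the quadratic terms:
-183.0 x + 252.0 y = 23539.23
-60.6 x + 228.4 y = 18145.32
Solving the 2×2 system: x ≈ -30.3, y ≈ 71.4 km.
Check against A (with the unrounded x, y): √((x − 68.7)²+(y + 92.8)²) = 191.74 ≈ 191.74 km. ✓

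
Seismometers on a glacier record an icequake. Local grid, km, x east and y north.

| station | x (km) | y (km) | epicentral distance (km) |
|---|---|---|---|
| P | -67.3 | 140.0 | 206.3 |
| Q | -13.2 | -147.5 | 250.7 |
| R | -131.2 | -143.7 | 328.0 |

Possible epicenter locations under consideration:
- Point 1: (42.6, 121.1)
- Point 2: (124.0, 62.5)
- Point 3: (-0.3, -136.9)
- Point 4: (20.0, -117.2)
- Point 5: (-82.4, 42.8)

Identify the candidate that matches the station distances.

Point 2

For each candidate, compare |candidate − station| to the reported distance:
Point 1: residuals P 94.8, Q 23.6, R 11.3 → max 94.8 km
Point 2: residuals P 0.1, Q 0.1, R 0.1 → max 0.1 km
Point 3: residuals P 78.6, Q 234.0, R 196.9 → max 234.0 km
Point 4: residuals P 65.3, Q 205.8, R 174.5 → max 205.8 km
Point 5: residuals P 107.9, Q 48.2, R 135.2 → max 135.2 km
Only Point 2 has all residuals ≈ 0.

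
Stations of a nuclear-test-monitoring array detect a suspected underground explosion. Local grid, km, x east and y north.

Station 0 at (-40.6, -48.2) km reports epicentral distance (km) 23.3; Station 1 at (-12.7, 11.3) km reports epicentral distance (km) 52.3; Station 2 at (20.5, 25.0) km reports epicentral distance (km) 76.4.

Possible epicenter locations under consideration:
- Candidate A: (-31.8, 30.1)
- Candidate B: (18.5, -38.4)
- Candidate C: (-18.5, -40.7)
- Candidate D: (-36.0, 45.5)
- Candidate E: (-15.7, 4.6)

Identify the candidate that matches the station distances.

Candidate C

For each candidate, compare |candidate − station| to the reported distance:
Candidate A: residuals Station 0 55.5, Station 1 25.5, Station 2 23.9 → max 55.5 km
Candidate B: residuals Station 0 36.6, Station 1 6.4, Station 2 13.0 → max 36.6 km
Candidate C: residuals Station 0 0.0, Station 1 0.0, Station 2 0.0 → max 0.0 km
Candidate D: residuals Station 0 70.5, Station 1 10.9, Station 2 16.3 → max 70.5 km
Candidate E: residuals Station 0 35.1, Station 1 45.0, Station 2 34.8 → max 45.0 km
Only Candidate C has all residuals ≈ 0.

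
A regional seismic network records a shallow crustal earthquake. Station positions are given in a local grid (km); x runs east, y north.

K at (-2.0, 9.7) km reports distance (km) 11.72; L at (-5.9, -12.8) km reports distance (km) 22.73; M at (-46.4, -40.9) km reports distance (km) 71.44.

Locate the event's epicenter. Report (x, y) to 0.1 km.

x ≈ 8.6 km, y ≈ 4.7 km

Circle about each station: (x + 2.0)² + (y − 9.7)² = 11.72²; (x + 5.9)² + (y + 12.8)² = 22.73²; (x + 46.4)² + (y + 40.9)² = 71.44².
Subtracting pairs of circle equations eliminates x²+y² and gives linear equations (the radical axes):
-7.8 x − 45.0 y = -278.73
-88.8 x − 101.2 y = -1238.64
Solving the 2×2 system: x ≈ 8.6, y ≈ 4.7 km.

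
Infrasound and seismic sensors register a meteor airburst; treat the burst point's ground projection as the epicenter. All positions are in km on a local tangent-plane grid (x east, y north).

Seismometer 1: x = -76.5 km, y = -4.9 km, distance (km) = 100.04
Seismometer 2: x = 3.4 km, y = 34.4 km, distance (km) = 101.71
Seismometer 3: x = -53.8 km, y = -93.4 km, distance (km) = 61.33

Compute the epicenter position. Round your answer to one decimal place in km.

Circle about each station: (x + 76.5)² + (y + 4.9)² = 100.04²; (x − 3.4)² + (y − 34.4)² = 101.71²; (x + 53.8)² + (y + 93.4)² = 61.33².
Subtracting the Seismometer 1 equation from the Seismometer 2 and Seismometer 3 equations removes the quadratic terms:
159.8 x + 78.6 y = -5018.26
45.4 x − 177.0 y = 11988.37
Solving the 2×2 system: x ≈ 1.7, y ≈ -67.3 km.

1.7 km east, -67.3 km north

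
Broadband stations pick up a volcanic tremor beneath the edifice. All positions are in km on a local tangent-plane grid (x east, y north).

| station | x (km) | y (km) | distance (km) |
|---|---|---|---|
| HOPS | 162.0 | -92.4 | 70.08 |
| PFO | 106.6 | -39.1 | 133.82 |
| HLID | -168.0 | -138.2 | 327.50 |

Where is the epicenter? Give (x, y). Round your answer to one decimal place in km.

158.6 km east, -162.4 km north

Circle about each station: (x − 162.0)² + (y + 92.4)² = 70.08²; (x − 106.6)² + (y + 39.1)² = 133.82²; (x + 168.0)² + (y + 138.2)² = 327.50².
Subtracting pairs of circle equations eliminates x²+y² and gives linear equations (the radical axes):
-110.8 x + 106.6 y = -34885.98
-660.0 x − 91.6 y = -89803.56
Solving the 2×2 system: x ≈ 158.6, y ≈ -162.4 km.
Check against HOPS (with the unrounded x, y): √((x − 162.0)²+(y + 92.4)²) = 70.09 ≈ 70.08 km. ✓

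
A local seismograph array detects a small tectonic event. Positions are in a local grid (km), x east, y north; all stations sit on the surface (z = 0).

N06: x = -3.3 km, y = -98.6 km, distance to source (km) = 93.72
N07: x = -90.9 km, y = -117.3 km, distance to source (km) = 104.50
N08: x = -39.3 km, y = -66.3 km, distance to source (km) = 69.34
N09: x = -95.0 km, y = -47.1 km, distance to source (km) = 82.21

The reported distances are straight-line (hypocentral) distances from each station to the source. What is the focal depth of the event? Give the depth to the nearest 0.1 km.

Each station gives a sphere (x−x_i)² + (y−y_i)² + z² = d_i² (stations at z=0).
Subtracting the N06 sphere from N07 and N08: z² cancels, leaving linear equations in x and y:
-175.2 x − 37.4 y = 10152.44
-72.0 x + 64.6 y = 182.73
Solving: x ≈ -47.298, y ≈ -49.888 km (keep extra digits for the depth step; rounded: -47.3, -49.9).
Then from the N06 sphere: z² = 93.72² − (x + 3.3)² − (y + 98.6)² with x = -47.298, y = -49.888, so z ≈ 66.894 ≈ 66.9 km.
Check against N09 (with the unrounded solution): distance 82.21 ≈ 82.21 km. ✓

66.9 km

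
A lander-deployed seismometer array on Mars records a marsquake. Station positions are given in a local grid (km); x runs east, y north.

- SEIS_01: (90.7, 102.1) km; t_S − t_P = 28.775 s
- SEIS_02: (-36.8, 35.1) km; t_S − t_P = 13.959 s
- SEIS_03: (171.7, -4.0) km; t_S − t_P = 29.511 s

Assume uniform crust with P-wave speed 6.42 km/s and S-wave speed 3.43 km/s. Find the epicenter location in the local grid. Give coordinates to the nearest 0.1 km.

-36.1 km east, -67.7 km north

Distance from S−P lag: d = Δt · v_P v_S / (v_P − v_S) = Δt · (6.42·3.43)/(6.42−3.43) ≈ 7.3647·Δt.
So d_SEIS_01 = 211.92, d_SEIS_02 = 102.80, d_SEIS_03 = 217.34 km.
Circle about each station: (x − 90.7)² + (y − 102.1)² = 211.92²; (x + 36.8)² + (y − 35.1)² = 102.80²; (x − 171.7)² + (y + 4.0)² = 217.34².
Subtracting the SEIS_01 equation from the SEIS_02 and SEIS_03 equations removes the quadratic terms:
-255.0 x − 134.0 y = 18277.60
162.0 x − 212.2 y = 8519.40
Solving the 2×2 system: x ≈ -36.1, y ≈ -67.7 km.
Check against SEIS_01 (with the unrounded x, y): √((x − 90.7)²+(y − 102.1)²) = 211.92 ≈ 211.92 km. ✓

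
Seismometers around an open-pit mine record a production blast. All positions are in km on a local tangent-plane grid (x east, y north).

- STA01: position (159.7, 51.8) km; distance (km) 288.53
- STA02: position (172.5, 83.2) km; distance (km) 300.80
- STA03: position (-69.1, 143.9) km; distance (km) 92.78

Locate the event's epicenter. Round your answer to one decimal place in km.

Circle about each station: (x − 159.7)² + (y − 51.8)² = 288.53²; (x − 172.5)² + (y − 83.2)² = 300.80²; (x + 69.1)² + (y − 143.9)² = 92.78².
Subtracting pairs of circle equations eliminates x²+y² and gives linear equations (the radical axes):
25.6 x + 62.8 y = 1260.08
-457.6 x + 184.2 y = 71936.12
Solving the 2×2 system: x ≈ -128.1, y ≈ 72.3 km.
Check against STA01 (with the unrounded x, y): √((x − 159.7)²+(y − 51.8)²) = 288.53 ≈ 288.53 km. ✓

-128.1 km east, 72.3 km north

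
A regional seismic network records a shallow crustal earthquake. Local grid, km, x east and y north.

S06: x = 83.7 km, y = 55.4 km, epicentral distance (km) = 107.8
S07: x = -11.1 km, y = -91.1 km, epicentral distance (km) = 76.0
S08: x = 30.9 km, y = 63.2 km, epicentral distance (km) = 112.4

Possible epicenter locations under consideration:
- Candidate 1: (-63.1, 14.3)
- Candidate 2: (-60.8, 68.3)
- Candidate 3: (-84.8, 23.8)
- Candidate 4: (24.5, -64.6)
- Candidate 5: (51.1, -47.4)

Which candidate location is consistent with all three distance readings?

For each candidate, compare |candidate − station| to the reported distance:
Candidate 1: residuals S06 44.6, S07 41.5, S08 6.4 → max 44.6 km
Candidate 2: residuals S06 37.3, S07 91.0, S08 20.6 → max 91.0 km
Candidate 3: residuals S06 63.6, S07 60.5, S08 9.8 → max 63.6 km
Candidate 4: residuals S06 26.0, S07 31.6, S08 15.6 → max 31.6 km
Candidate 5: residuals S06 0.0, S07 0.0, S08 0.0 → max 0.0 km
Only Candidate 5 has all residuals ≈ 0.

Candidate 5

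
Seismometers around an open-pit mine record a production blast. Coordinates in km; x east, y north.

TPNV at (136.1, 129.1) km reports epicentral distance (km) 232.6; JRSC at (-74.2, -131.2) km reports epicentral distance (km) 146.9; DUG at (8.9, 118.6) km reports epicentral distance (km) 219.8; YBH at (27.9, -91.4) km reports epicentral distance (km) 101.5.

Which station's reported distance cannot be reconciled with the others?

YBH

Solve using three stations at a time. Using TPNV, JRSC, DUG (subtract circle equations pairwise → linear system) gives (x, y) ≈ (67.7, -93.2).
Distances from that point to each station vs reported:
  TPNV: calculated 232.6 vs reported 232.6 → residual 0.0 km
  JRSC: calculated 146.9 vs reported 146.9 → residual 0.0 km
  DUG: calculated 219.8 vs reported 219.8 → residual 0.0 km
  YBH: calculated 39.8 vs reported 101.5 → residual 61.7 km
TPNV, JRSC, DUG are mutually consistent (residuals ≈ 0); YBH is off by 61.7 km.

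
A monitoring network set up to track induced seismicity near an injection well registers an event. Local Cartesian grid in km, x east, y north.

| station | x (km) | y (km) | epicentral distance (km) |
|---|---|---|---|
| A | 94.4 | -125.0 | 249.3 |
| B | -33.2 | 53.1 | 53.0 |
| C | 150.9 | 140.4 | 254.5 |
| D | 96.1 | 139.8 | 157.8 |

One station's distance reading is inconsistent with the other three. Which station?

Solve using three stations at a time. Using A, B, C (subtract circle equations pairwise → linear system) gives (x, y) ≈ (-85.9, 47.2).
Distances from that point to each station vs reported:
  A: calculated 249.3 vs reported 249.3 → residual 0.0 km
  B: calculated 53.1 vs reported 53.0 → residual 0.1 km
  C: calculated 254.5 vs reported 254.5 → residual 0.0 km
  D: calculated 204.2 vs reported 157.8 → residual 46.4 km
A, B, C are mutually consistent (residuals ≈ 0); D is off by 46.4 km.

D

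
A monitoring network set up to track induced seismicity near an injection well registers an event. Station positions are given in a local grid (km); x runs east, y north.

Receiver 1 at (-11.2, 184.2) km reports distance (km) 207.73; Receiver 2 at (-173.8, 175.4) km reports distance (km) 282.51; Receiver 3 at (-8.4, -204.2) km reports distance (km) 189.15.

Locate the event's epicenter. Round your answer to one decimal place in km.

x ≈ 31.0 km, y ≈ -19.2 km

Circle about each station: (x + 11.2)² + (y − 184.2)² = 207.73²; (x + 173.8)² + (y − 175.4)² = 282.51²; (x + 8.4)² + (y + 204.2)² = 189.15².
Subtracting pairs of circle equations eliminates x²+y² and gives linear equations (the radical axes):
-325.2 x − 17.6 y = -9743.63
5.6 x − 776.8 y = 15087.15
Solving the 2×2 system: x ≈ 31.0, y ≈ -19.2 km.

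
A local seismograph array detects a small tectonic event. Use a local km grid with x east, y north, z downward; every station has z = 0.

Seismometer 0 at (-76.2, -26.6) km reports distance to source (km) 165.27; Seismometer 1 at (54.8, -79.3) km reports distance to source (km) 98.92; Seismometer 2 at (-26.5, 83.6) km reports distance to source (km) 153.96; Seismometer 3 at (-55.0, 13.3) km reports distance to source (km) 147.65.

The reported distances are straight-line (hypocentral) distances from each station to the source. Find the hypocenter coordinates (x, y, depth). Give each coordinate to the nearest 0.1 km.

(73.0, -11.2, 69.4)

Each station gives a sphere (x−x_i)² + (y−y_i)² + z² = d_i² (stations at z=0).
Subtracting the Seismometer 0 sphere from Seismometer 1 and Seismometer 2: z² cancels, leaving linear equations in x and y:
262.0 x − 105.4 y = 20306.54
99.4 x + 220.4 y = 4787.70
Solving: x ≈ 73.000, y ≈ -11.200 km (keep extra digits for the depth step; rounded: 73.0, -11.2).
Then from the Seismometer 0 sphere: z² = 165.27² − (x + 76.2)² − (y + 26.6)² with x = 73.000, y = -11.200, so z ≈ 69.400 ≈ 69.4 km.
Check against Seismometer 3 (with the unrounded solution): distance 147.65 ≈ 147.65 km. ✓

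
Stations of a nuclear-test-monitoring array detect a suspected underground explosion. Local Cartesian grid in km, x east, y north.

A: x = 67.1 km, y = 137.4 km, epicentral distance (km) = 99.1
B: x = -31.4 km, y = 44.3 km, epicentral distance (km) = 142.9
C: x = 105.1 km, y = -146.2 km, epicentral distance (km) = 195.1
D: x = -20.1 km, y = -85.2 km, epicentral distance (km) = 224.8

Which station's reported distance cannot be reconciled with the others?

D

Solve using three stations at a time. Using A, B, C (subtract circle equations pairwise → linear system) gives (x, y) ≈ (111.4, 48.8).
Distances from that point to each station vs reported:
  A: calculated 99.1 vs reported 99.1 → residual 0.0 km
  B: calculated 142.9 vs reported 142.9 → residual 0.0 km
  C: calculated 195.1 vs reported 195.1 → residual 0.0 km
  D: calculated 187.7 vs reported 224.8 → residual 37.1 km
A, B, C are mutually consistent (residuals ≈ 0); D is off by 37.1 km.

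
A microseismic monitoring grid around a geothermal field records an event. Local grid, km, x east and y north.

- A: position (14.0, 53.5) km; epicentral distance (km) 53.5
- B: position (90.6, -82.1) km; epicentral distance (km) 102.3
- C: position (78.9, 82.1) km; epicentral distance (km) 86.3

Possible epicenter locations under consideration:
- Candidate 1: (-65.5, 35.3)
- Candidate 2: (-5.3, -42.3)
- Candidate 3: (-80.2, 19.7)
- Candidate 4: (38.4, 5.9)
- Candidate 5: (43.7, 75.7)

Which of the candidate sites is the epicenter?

For each candidate, compare |candidate − station| to the reported distance:
Candidate 1: residuals A 28.1, B 93.0, C 65.5 → max 93.0 km
Candidate 2: residuals A 44.2, B 1.5, C 63.9 → max 63.9 km
Candidate 3: residuals A 46.6, B 96.5, C 84.6 → max 96.5 km
Candidate 4: residuals A 0.0, B 0.0, C 0.0 → max 0.0 km
Candidate 5: residuals A 16.4, B 62.3, C 50.5 → max 62.3 km
Only Candidate 4 has all residuals ≈ 0.

Candidate 4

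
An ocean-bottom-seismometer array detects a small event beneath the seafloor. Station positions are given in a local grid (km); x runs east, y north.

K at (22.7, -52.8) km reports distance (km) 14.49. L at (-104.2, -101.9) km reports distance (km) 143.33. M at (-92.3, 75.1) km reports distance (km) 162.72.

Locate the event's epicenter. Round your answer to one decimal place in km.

(24.3, -38.4)

Circle about each station: (x − 22.7)² + (y + 52.8)² = 14.49²; (x + 104.2)² + (y + 101.9)² = 143.33²; (x + 92.3)² + (y − 75.1)² = 162.72².
Subtracting the K equation from the L and M equations removes the quadratic terms:
-253.8 x − 98.2 y = -2395.41
-230.0 x + 255.8 y = -15411.67
Solving the 2×2 system: x ≈ 24.3, y ≈ -38.4 km.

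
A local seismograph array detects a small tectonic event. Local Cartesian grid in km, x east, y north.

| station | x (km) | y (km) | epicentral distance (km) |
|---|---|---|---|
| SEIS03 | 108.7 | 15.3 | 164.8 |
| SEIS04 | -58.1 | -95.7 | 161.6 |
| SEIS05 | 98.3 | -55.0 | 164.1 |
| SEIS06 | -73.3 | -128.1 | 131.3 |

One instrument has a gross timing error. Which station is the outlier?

SEIS04

Solve using three stations at a time. Using SEIS03, SEIS05, SEIS06 (subtract circle equations pairwise → linear system) gives (x, y) ≈ (-55.6, 2.1).
Distances from that point to each station vs reported:
  SEIS03: calculated 164.8 vs reported 164.8 → residual 0.0 km
  SEIS04: calculated 97.8 vs reported 161.6 → residual 63.8 km
  SEIS05: calculated 164.1 vs reported 164.1 → residual 0.0 km
  SEIS06: calculated 131.3 vs reported 131.3 → residual 0.0 km
SEIS03, SEIS05, SEIS06 are mutually consistent (residuals ≈ 0); SEIS04 is off by 63.8 km.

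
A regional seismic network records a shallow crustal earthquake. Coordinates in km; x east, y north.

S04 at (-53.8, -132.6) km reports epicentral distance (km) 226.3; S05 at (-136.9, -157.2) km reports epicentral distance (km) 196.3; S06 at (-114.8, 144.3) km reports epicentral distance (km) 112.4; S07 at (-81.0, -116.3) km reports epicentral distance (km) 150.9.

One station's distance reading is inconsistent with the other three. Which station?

S04

Solve using three stations at a time. Using S05, S06, S07 (subtract circle equations pairwise → linear system) gives (x, y) ≈ (-93.0, 34.1).
Distances from that point to each station vs reported:
  S04: calculated 171.2 vs reported 226.3 → residual 55.1 km
  S05: calculated 196.3 vs reported 196.3 → residual 0.0 km
  S06: calculated 112.4 vs reported 112.4 → residual 0.0 km
  S07: calculated 150.9 vs reported 150.9 → residual 0.0 km
S05, S06, S07 are mutually consistent (residuals ≈ 0); S04 is off by 55.1 km.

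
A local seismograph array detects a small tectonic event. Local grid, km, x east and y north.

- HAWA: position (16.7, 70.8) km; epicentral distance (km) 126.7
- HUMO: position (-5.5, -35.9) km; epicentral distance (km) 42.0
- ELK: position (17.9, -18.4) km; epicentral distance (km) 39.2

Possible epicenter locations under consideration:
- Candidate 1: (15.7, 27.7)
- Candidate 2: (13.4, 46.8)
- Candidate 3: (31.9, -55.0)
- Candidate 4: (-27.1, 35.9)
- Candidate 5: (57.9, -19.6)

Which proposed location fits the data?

For each candidate, compare |candidate − station| to the reported distance:
Candidate 1: residuals HAWA 83.6, HUMO 25.0, ELK 7.0 → max 83.6 km
Candidate 2: residuals HAWA 102.5, HUMO 42.8, ELK 26.2 → max 102.5 km
Candidate 3: residuals HAWA 0.0, HUMO 0.0, ELK 0.0 → max 0.0 km
Candidate 4: residuals HAWA 70.7, HUMO 33.0, ELK 31.3 → max 70.7 km
Candidate 5: residuals HAWA 27.4, HUMO 23.5, ELK 0.8 → max 27.4 km
Only Candidate 3 has all residuals ≈ 0.

Candidate 3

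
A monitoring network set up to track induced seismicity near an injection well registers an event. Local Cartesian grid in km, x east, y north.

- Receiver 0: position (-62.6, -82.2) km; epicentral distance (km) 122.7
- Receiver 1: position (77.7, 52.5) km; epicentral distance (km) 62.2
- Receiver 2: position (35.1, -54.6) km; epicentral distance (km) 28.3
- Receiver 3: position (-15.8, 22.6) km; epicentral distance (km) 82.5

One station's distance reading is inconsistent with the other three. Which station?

Receiver 1

Solve using three stations at a time. Using Receiver 0, Receiver 2, Receiver 3 (subtract circle equations pairwise → linear system) gives (x, y) ≈ (48.2, -29.5).
Distances from that point to each station vs reported:
  Receiver 0: calculated 122.7 vs reported 122.7 → residual 0.0 km
  Receiver 1: calculated 87.1 vs reported 62.2 → residual 24.9 km
  Receiver 2: calculated 28.3 vs reported 28.3 → residual 0.0 km
  Receiver 3: calculated 82.5 vs reported 82.5 → residual 0.0 km
Receiver 0, Receiver 2, Receiver 3 are mutually consistent (residuals ≈ 0); Receiver 1 is off by 24.9 km.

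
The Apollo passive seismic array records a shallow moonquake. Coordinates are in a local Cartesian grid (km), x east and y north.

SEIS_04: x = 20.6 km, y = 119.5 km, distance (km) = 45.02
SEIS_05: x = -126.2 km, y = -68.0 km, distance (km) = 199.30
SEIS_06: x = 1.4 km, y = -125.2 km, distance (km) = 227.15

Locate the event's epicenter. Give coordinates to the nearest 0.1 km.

x ≈ -20.4 km, y ≈ 100.9 km

Circle about each station: (x − 20.6)² + (y − 119.5)² = 45.02²; (x + 126.2)² + (y + 68.0)² = 199.30²; (x − 1.4)² + (y + 125.2)² = 227.15².
Subtracting pairs of circle equations eliminates x²+y² and gives linear equations (the radical axes):
-293.6 x − 375.0 y = -31847.86
-38.4 x − 489.4 y = -48597.93
Solving the 2×2 system: x ≈ -20.4, y ≈ 100.9 km.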